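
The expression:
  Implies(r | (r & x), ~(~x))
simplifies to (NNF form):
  x | ~r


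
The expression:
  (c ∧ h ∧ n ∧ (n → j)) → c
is always true.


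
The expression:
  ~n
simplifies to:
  ~n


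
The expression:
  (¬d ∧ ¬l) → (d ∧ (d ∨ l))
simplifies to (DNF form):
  d ∨ l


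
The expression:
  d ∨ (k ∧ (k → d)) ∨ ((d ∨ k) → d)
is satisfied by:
  {d: True, k: False}
  {k: False, d: False}
  {k: True, d: True}


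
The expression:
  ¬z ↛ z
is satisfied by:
  {z: False}


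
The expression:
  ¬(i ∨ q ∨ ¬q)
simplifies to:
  False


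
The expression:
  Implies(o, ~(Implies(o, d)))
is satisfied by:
  {o: False, d: False}
  {d: True, o: False}
  {o: True, d: False}


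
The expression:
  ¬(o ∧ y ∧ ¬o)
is always true.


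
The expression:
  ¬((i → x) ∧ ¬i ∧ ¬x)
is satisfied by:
  {i: True, x: True}
  {i: True, x: False}
  {x: True, i: False}


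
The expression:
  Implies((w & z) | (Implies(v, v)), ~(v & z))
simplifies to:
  ~v | ~z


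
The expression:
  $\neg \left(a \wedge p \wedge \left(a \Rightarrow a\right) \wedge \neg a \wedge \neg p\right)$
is always true.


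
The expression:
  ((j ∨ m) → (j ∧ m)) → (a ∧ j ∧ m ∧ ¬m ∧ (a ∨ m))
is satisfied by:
  {j: True, m: False}
  {m: True, j: False}


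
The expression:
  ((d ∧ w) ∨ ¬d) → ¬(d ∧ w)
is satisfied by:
  {w: False, d: False}
  {d: True, w: False}
  {w: True, d: False}


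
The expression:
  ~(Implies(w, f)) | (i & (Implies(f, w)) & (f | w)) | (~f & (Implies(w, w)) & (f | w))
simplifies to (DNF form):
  (i & w) | (w & ~f)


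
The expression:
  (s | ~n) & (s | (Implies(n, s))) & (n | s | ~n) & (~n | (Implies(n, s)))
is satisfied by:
  {s: True, n: False}
  {n: False, s: False}
  {n: True, s: True}


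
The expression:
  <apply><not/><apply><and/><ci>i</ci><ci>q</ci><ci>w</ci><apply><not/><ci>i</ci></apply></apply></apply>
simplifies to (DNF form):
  <true/>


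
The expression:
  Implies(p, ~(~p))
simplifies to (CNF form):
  True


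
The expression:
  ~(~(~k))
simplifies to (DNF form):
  ~k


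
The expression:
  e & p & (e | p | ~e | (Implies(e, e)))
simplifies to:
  e & p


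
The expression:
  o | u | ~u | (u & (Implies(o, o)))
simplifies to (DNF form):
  True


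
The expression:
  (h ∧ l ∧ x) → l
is always true.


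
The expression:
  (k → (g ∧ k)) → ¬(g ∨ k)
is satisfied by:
  {g: False}


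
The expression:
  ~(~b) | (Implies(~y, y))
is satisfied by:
  {y: True, b: True}
  {y: True, b: False}
  {b: True, y: False}


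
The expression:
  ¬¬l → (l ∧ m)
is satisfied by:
  {m: True, l: False}
  {l: False, m: False}
  {l: True, m: True}


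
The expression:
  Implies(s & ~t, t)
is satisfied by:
  {t: True, s: False}
  {s: False, t: False}
  {s: True, t: True}


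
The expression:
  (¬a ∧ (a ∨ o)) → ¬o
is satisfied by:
  {a: True, o: False}
  {o: False, a: False}
  {o: True, a: True}


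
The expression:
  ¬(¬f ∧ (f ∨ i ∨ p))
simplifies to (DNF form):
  f ∨ (¬i ∧ ¬p)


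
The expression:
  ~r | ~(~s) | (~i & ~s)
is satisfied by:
  {s: True, i: False, r: False}
  {s: False, i: False, r: False}
  {r: True, s: True, i: False}
  {r: True, s: False, i: False}
  {i: True, s: True, r: False}
  {i: True, s: False, r: False}
  {i: True, r: True, s: True}


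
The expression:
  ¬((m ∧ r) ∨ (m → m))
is never true.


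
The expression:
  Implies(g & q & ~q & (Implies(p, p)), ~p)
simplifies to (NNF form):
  True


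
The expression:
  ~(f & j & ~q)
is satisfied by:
  {q: True, j: False, f: False}
  {q: False, j: False, f: False}
  {f: True, q: True, j: False}
  {f: True, q: False, j: False}
  {j: True, q: True, f: False}
  {j: True, q: False, f: False}
  {j: True, f: True, q: True}


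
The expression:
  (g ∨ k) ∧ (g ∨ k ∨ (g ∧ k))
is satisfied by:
  {k: True, g: True}
  {k: True, g: False}
  {g: True, k: False}


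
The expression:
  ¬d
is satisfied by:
  {d: False}


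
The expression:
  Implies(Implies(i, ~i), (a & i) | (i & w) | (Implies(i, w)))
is always true.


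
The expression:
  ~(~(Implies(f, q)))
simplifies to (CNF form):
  q | ~f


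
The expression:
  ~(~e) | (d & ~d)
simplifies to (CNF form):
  e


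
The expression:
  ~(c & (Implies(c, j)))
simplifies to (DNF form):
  ~c | ~j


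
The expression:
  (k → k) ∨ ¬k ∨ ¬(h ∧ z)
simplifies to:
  True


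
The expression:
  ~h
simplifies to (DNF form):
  ~h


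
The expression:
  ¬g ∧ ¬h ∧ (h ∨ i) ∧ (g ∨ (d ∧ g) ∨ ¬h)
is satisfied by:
  {i: True, g: False, h: False}


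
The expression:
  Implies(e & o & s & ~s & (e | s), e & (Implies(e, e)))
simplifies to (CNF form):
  True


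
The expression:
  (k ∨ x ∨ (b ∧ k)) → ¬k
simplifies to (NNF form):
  ¬k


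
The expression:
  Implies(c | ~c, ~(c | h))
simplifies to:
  ~c & ~h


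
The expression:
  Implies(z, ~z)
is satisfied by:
  {z: False}


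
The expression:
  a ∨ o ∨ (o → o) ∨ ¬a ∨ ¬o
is always true.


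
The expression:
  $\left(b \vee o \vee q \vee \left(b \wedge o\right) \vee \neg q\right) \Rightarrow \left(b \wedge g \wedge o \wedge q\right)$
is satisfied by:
  {g: True, o: True, b: True, q: True}


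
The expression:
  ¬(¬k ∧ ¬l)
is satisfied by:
  {k: True, l: True}
  {k: True, l: False}
  {l: True, k: False}


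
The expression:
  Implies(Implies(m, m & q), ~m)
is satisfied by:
  {m: False, q: False}
  {q: True, m: False}
  {m: True, q: False}


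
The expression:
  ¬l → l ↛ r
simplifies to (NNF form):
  l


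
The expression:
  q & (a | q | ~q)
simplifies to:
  q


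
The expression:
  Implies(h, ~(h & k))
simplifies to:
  ~h | ~k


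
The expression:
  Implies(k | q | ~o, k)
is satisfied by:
  {k: True, o: True, q: False}
  {k: True, q: False, o: False}
  {k: True, o: True, q: True}
  {k: True, q: True, o: False}
  {o: True, q: False, k: False}


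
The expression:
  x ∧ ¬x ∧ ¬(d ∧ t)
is never true.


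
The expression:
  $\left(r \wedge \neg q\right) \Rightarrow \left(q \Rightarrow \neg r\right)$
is always true.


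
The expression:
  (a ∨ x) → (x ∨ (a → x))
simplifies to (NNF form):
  x ∨ ¬a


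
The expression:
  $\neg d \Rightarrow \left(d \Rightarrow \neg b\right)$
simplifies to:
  $\text{True}$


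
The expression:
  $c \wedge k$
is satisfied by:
  {c: True, k: True}


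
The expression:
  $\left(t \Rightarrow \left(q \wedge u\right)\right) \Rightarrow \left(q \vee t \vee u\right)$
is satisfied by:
  {t: True, q: True, u: True}
  {t: True, q: True, u: False}
  {t: True, u: True, q: False}
  {t: True, u: False, q: False}
  {q: True, u: True, t: False}
  {q: True, u: False, t: False}
  {u: True, q: False, t: False}


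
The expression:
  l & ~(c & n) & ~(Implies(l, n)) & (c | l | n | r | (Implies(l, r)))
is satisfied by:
  {l: True, n: False}


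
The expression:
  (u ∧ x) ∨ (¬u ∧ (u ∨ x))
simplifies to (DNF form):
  x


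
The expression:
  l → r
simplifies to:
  r ∨ ¬l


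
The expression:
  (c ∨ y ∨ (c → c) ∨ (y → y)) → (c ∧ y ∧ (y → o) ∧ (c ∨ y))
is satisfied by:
  {c: True, o: True, y: True}


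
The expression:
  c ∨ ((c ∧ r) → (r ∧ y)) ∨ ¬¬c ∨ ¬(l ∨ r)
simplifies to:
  True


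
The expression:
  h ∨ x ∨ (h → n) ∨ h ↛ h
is always true.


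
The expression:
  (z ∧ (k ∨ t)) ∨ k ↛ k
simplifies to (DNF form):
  (k ∧ z) ∨ (t ∧ z)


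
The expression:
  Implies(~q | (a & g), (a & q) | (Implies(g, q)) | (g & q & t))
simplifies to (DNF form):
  q | ~g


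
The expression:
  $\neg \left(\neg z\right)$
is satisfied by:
  {z: True}


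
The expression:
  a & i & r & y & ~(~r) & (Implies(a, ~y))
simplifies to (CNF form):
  False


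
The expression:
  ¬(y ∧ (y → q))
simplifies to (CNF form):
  ¬q ∨ ¬y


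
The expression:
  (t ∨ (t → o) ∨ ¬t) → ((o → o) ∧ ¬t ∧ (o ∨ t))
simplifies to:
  o ∧ ¬t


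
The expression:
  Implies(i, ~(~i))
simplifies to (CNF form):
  True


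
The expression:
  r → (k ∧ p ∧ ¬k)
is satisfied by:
  {r: False}


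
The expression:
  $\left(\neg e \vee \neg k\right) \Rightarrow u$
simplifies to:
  $u \vee \left(e \wedge k\right)$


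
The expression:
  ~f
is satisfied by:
  {f: False}


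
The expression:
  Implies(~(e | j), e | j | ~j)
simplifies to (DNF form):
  True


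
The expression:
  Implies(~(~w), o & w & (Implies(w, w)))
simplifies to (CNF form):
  o | ~w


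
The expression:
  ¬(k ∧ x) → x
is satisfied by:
  {x: True}


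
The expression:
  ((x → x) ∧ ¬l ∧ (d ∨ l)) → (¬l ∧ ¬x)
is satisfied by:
  {l: True, d: False, x: False}
  {l: False, d: False, x: False}
  {x: True, l: True, d: False}
  {x: True, l: False, d: False}
  {d: True, l: True, x: False}
  {d: True, l: False, x: False}
  {d: True, x: True, l: True}


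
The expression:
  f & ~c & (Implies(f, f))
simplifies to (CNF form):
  f & ~c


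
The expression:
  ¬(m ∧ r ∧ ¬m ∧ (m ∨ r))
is always true.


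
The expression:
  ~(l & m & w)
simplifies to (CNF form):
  ~l | ~m | ~w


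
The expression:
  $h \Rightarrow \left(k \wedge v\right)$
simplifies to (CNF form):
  $\left(k \vee \neg h\right) \wedge \left(v \vee \neg h\right)$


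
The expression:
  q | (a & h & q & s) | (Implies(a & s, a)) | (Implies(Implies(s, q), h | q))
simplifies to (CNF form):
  True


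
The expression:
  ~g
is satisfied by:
  {g: False}


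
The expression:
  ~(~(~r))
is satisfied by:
  {r: False}


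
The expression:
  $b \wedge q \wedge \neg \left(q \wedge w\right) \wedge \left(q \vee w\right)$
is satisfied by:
  {b: True, q: True, w: False}


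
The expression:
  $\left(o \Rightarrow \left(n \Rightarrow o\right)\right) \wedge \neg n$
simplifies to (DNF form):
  $\neg n$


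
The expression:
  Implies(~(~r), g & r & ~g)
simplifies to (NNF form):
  ~r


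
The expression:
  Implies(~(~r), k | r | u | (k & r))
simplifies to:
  True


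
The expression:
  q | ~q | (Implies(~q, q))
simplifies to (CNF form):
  True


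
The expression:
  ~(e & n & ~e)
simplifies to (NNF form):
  True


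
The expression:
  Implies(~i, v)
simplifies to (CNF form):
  i | v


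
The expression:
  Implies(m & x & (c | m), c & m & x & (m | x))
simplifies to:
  c | ~m | ~x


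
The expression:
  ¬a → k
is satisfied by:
  {a: True, k: True}
  {a: True, k: False}
  {k: True, a: False}


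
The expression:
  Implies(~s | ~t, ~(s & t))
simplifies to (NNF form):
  True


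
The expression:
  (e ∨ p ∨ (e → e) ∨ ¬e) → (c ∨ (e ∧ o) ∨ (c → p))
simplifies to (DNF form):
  True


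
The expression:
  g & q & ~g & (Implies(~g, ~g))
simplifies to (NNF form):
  False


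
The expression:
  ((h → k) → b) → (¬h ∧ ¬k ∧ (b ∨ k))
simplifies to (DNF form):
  (k ∧ ¬b) ∨ (¬h ∧ ¬k)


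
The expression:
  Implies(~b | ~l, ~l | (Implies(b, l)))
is always true.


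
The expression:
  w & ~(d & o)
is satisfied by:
  {w: True, o: False, d: False}
  {w: True, d: True, o: False}
  {w: True, o: True, d: False}


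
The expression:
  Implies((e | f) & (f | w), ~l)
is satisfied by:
  {e: False, l: False, f: False, w: False}
  {w: True, e: False, l: False, f: False}
  {e: True, w: False, l: False, f: False}
  {w: True, e: True, l: False, f: False}
  {f: True, w: False, e: False, l: False}
  {f: True, w: True, e: False, l: False}
  {f: True, e: True, w: False, l: False}
  {f: True, w: True, e: True, l: False}
  {l: True, f: False, e: False, w: False}
  {l: True, w: True, f: False, e: False}
  {l: True, e: True, f: False, w: False}


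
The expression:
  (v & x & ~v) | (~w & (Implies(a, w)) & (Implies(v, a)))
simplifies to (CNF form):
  ~a & ~v & ~w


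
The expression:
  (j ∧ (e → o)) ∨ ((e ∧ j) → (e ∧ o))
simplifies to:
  o ∨ ¬e ∨ ¬j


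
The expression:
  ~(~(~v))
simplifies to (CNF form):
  ~v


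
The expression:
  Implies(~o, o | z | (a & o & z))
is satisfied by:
  {o: True, z: True}
  {o: True, z: False}
  {z: True, o: False}


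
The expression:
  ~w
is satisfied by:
  {w: False}


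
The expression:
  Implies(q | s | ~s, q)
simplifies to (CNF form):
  q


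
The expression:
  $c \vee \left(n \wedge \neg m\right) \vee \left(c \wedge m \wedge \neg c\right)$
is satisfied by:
  {c: True, n: True, m: False}
  {c: True, n: False, m: False}
  {c: True, m: True, n: True}
  {c: True, m: True, n: False}
  {n: True, m: False, c: False}


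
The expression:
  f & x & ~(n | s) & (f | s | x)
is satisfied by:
  {x: True, f: True, n: False, s: False}


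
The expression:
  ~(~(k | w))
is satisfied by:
  {k: True, w: True}
  {k: True, w: False}
  {w: True, k: False}


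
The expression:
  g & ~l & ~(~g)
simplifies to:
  g & ~l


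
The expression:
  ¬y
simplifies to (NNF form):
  ¬y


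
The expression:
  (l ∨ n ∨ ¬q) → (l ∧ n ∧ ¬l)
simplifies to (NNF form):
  q ∧ ¬l ∧ ¬n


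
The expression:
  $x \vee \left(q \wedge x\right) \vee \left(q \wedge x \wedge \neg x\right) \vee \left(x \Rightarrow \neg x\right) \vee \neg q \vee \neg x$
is always true.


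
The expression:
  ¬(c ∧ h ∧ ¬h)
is always true.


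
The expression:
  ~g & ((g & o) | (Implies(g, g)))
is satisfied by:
  {g: False}


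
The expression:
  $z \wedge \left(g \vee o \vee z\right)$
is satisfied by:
  {z: True}


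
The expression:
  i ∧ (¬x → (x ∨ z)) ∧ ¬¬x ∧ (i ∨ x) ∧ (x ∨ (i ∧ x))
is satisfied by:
  {i: True, x: True}


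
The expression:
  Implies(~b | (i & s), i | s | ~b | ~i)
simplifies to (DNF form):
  True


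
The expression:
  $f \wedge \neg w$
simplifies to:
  $f \wedge \neg w$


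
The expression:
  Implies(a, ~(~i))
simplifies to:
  i | ~a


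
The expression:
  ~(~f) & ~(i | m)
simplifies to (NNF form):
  f & ~i & ~m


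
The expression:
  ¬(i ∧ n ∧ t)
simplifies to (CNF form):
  ¬i ∨ ¬n ∨ ¬t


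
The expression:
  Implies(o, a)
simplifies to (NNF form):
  a | ~o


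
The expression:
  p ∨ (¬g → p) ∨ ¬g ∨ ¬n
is always true.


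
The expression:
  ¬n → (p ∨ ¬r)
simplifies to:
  n ∨ p ∨ ¬r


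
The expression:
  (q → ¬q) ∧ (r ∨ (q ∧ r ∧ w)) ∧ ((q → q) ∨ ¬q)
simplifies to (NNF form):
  r ∧ ¬q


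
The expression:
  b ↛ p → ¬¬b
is always true.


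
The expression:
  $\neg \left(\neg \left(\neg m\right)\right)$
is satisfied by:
  {m: False}


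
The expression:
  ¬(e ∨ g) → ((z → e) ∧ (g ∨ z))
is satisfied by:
  {e: True, g: True}
  {e: True, g: False}
  {g: True, e: False}


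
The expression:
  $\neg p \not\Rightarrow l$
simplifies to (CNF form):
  $\neg l \wedge \neg p$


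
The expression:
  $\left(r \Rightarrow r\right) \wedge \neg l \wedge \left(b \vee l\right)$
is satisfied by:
  {b: True, l: False}


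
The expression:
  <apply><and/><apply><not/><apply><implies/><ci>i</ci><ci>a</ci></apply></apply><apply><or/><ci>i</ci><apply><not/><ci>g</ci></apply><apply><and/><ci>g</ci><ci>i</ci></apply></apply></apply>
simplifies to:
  <apply><and/><ci>i</ci><apply><not/><ci>a</ci></apply></apply>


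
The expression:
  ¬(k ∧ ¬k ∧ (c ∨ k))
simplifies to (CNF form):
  True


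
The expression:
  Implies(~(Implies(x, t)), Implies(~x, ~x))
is always true.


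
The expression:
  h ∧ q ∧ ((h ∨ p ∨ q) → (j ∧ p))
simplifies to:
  h ∧ j ∧ p ∧ q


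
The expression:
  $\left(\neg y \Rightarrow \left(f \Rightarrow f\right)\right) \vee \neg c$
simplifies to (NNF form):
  $\text{True}$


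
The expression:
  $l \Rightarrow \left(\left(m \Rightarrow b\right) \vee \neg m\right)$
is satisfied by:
  {b: True, l: False, m: False}
  {l: False, m: False, b: False}
  {b: True, m: True, l: False}
  {m: True, l: False, b: False}
  {b: True, l: True, m: False}
  {l: True, b: False, m: False}
  {b: True, m: True, l: True}


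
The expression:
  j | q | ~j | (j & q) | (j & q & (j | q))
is always true.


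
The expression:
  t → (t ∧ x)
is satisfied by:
  {x: True, t: False}
  {t: False, x: False}
  {t: True, x: True}


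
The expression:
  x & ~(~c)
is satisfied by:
  {c: True, x: True}


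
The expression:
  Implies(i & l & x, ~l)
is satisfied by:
  {l: False, x: False, i: False}
  {i: True, l: False, x: False}
  {x: True, l: False, i: False}
  {i: True, x: True, l: False}
  {l: True, i: False, x: False}
  {i: True, l: True, x: False}
  {x: True, l: True, i: False}


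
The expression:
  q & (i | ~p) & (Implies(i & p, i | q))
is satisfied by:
  {i: True, q: True, p: False}
  {q: True, p: False, i: False}
  {i: True, p: True, q: True}


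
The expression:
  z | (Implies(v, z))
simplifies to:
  z | ~v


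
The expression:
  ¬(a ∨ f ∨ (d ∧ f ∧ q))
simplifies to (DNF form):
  ¬a ∧ ¬f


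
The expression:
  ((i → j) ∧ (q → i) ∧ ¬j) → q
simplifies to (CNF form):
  i ∨ j ∨ q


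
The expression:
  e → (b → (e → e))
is always true.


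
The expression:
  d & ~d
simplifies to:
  False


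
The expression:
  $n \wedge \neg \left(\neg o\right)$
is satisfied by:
  {o: True, n: True}


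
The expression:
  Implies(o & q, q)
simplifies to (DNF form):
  True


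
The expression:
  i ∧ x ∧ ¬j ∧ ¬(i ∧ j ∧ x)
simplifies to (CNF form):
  i ∧ x ∧ ¬j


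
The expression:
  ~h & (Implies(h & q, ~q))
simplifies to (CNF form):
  ~h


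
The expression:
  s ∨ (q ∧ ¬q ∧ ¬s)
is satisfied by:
  {s: True}


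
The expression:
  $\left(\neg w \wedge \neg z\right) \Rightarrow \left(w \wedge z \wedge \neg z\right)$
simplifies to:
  $w \vee z$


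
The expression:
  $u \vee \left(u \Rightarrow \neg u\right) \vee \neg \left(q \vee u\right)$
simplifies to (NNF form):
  $\text{True}$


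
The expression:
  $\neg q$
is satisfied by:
  {q: False}


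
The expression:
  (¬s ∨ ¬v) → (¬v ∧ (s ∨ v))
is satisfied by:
  {s: True}


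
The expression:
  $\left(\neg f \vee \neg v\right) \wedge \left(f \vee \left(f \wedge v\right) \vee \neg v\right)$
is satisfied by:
  {v: False}


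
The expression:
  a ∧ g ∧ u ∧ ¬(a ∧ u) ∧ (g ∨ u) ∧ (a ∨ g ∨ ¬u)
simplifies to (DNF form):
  False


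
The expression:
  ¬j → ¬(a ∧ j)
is always true.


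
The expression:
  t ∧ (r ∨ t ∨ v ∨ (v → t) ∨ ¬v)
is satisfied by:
  {t: True}


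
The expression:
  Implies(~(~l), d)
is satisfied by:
  {d: True, l: False}
  {l: False, d: False}
  {l: True, d: True}


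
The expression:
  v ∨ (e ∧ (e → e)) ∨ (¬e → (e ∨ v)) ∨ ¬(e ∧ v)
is always true.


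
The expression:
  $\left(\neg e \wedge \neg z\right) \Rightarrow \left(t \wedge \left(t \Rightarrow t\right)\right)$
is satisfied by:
  {t: True, z: True, e: True}
  {t: True, z: True, e: False}
  {t: True, e: True, z: False}
  {t: True, e: False, z: False}
  {z: True, e: True, t: False}
  {z: True, e: False, t: False}
  {e: True, z: False, t: False}


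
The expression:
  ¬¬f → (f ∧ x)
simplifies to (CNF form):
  x ∨ ¬f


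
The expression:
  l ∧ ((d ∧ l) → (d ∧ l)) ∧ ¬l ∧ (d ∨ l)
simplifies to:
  False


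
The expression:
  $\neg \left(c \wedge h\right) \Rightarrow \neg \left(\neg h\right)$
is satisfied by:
  {h: True}


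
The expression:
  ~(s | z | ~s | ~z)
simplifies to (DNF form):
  False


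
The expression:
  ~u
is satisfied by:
  {u: False}


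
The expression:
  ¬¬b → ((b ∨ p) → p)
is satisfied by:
  {p: True, b: False}
  {b: False, p: False}
  {b: True, p: True}


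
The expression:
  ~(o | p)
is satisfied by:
  {o: False, p: False}


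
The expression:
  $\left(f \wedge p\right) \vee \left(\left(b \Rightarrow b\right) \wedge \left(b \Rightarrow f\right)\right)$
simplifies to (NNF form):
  $f \vee \neg b$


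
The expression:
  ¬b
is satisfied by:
  {b: False}


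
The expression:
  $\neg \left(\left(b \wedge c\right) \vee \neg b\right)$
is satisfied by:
  {b: True, c: False}


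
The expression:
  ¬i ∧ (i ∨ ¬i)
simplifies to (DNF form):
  ¬i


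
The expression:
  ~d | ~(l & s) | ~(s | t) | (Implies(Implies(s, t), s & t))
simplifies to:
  True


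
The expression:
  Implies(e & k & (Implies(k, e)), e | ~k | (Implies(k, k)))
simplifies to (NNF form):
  True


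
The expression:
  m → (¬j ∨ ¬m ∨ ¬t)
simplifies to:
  ¬j ∨ ¬m ∨ ¬t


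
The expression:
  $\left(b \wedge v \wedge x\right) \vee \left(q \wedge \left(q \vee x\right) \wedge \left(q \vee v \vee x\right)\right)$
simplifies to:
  $q \vee \left(b \wedge v \wedge x\right)$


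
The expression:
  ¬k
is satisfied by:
  {k: False}


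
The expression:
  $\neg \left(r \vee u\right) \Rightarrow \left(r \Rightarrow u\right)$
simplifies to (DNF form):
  $\text{True}$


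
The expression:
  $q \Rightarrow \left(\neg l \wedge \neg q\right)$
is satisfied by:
  {q: False}


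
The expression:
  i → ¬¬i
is always true.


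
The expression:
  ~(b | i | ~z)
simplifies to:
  z & ~b & ~i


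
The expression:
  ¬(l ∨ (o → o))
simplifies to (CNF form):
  False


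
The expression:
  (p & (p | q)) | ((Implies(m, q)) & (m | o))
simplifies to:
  p | (m & q) | (o & ~m)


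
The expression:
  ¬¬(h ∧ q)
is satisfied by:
  {h: True, q: True}


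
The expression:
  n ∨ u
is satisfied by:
  {n: True, u: True}
  {n: True, u: False}
  {u: True, n: False}


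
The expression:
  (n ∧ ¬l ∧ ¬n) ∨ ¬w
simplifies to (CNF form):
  ¬w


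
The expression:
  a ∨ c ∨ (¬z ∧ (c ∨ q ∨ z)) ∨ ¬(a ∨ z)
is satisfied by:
  {a: True, c: True, z: False}
  {a: True, c: False, z: False}
  {c: True, a: False, z: False}
  {a: False, c: False, z: False}
  {a: True, z: True, c: True}
  {a: True, z: True, c: False}
  {z: True, c: True, a: False}


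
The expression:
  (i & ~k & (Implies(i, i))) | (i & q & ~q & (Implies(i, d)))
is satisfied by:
  {i: True, k: False}


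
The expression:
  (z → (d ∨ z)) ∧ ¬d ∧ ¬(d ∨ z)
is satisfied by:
  {d: False, z: False}


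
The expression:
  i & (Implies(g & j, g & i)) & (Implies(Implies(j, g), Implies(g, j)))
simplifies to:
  i & (j | ~g)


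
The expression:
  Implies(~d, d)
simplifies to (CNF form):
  d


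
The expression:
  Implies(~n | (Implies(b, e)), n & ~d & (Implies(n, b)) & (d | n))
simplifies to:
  b & n & (~d | ~e)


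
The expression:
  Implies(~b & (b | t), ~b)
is always true.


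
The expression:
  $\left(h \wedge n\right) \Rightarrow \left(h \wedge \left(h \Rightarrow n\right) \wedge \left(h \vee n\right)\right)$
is always true.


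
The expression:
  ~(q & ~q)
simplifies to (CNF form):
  True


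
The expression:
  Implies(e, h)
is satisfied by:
  {h: True, e: False}
  {e: False, h: False}
  {e: True, h: True}


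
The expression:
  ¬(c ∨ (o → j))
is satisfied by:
  {o: True, j: False, c: False}


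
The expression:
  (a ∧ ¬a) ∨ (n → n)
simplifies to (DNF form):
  True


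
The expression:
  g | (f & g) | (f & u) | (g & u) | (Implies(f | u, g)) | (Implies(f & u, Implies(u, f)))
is always true.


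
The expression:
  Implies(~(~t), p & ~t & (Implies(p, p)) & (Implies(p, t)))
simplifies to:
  ~t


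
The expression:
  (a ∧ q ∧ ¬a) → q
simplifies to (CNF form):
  True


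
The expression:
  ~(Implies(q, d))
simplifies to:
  q & ~d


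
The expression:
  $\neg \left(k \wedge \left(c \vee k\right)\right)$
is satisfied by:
  {k: False}


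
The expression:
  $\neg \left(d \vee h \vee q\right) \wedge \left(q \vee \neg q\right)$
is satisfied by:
  {q: False, d: False, h: False}


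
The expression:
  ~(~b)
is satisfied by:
  {b: True}


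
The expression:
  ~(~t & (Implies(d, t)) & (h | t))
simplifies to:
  d | t | ~h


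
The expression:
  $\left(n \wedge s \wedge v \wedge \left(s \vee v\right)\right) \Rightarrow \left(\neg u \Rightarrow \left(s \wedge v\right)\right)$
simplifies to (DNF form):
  $\text{True}$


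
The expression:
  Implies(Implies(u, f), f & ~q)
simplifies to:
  (f & ~q) | (u & ~f)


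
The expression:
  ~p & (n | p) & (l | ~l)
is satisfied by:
  {n: True, p: False}


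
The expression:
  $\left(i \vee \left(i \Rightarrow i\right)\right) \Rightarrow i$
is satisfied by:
  {i: True}


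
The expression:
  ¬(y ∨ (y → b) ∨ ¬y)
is never true.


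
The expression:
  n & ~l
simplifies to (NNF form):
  n & ~l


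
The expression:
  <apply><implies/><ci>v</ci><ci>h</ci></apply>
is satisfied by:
  {h: True, v: False}
  {v: False, h: False}
  {v: True, h: True}


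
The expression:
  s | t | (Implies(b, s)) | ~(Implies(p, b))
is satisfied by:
  {t: True, s: True, b: False}
  {t: True, s: False, b: False}
  {s: True, t: False, b: False}
  {t: False, s: False, b: False}
  {b: True, t: True, s: True}
  {b: True, t: True, s: False}
  {b: True, s: True, t: False}


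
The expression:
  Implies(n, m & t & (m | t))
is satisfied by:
  {m: True, t: True, n: False}
  {m: True, t: False, n: False}
  {t: True, m: False, n: False}
  {m: False, t: False, n: False}
  {n: True, m: True, t: True}


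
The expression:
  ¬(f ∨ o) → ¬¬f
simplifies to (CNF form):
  f ∨ o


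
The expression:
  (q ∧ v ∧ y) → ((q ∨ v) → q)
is always true.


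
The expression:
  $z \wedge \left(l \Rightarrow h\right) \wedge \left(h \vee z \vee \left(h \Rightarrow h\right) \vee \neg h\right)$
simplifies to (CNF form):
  $z \wedge \left(h \vee \neg l\right)$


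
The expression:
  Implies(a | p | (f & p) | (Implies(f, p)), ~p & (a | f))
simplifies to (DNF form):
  (a & ~p) | (f & ~p)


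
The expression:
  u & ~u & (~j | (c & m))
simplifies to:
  False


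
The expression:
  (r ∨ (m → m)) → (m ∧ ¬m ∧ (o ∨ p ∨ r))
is never true.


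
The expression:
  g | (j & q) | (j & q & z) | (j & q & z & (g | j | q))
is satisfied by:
  {g: True, j: True, q: True}
  {g: True, j: True, q: False}
  {g: True, q: True, j: False}
  {g: True, q: False, j: False}
  {j: True, q: True, g: False}


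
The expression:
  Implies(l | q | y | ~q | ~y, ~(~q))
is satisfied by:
  {q: True}


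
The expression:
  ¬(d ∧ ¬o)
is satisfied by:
  {o: True, d: False}
  {d: False, o: False}
  {d: True, o: True}


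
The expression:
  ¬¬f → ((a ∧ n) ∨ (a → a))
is always true.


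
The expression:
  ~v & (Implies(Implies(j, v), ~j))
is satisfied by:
  {v: False}


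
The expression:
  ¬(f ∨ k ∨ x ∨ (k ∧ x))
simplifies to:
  ¬f ∧ ¬k ∧ ¬x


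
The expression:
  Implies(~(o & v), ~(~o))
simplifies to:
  o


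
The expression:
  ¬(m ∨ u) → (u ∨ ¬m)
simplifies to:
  True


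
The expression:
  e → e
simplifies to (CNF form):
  True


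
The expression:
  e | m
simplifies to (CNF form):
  e | m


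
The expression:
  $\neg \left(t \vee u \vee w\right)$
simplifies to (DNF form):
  $\neg t \wedge \neg u \wedge \neg w$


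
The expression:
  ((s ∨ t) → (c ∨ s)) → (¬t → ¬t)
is always true.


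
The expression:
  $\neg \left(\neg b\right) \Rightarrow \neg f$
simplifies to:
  $\neg b \vee \neg f$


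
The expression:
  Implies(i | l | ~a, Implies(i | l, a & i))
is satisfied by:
  {a: True, l: False, i: False}
  {l: False, i: False, a: False}
  {a: True, i: True, l: False}
  {a: True, i: True, l: True}


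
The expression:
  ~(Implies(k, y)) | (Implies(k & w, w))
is always true.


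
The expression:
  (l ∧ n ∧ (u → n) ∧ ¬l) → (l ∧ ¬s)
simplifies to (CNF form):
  True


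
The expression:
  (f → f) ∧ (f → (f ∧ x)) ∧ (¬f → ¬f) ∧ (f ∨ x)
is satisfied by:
  {x: True}


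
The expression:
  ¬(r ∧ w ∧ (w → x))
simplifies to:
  ¬r ∨ ¬w ∨ ¬x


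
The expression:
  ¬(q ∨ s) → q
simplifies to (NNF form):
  q ∨ s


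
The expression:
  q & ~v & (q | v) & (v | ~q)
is never true.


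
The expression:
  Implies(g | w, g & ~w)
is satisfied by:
  {w: False}


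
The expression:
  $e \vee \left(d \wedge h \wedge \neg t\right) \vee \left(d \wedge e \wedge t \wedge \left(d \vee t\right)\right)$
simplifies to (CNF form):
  $\left(d \vee e\right) \wedge \left(e \vee h\right) \wedge \left(e \vee \neg t\right)$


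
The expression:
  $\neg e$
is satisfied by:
  {e: False}


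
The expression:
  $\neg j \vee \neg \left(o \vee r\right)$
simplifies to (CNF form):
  $\left(\neg j \vee \neg o\right) \wedge \left(\neg j \vee \neg r\right)$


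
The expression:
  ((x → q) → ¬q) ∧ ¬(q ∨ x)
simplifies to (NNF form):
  ¬q ∧ ¬x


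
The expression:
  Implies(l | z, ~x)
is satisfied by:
  {z: False, x: False, l: False}
  {l: True, z: False, x: False}
  {z: True, l: False, x: False}
  {l: True, z: True, x: False}
  {x: True, l: False, z: False}


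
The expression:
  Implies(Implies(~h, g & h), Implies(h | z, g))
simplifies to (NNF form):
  g | ~h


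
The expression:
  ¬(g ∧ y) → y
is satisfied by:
  {y: True}


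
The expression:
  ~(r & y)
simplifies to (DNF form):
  ~r | ~y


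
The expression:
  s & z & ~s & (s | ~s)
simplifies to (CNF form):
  False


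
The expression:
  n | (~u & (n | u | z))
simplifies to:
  n | (z & ~u)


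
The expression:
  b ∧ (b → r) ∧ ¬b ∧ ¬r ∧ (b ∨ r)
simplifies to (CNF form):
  False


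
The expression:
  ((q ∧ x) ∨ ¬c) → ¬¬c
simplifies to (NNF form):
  c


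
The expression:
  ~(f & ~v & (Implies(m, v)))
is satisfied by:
  {m: True, v: True, f: False}
  {m: True, v: False, f: False}
  {v: True, m: False, f: False}
  {m: False, v: False, f: False}
  {f: True, m: True, v: True}
  {f: True, m: True, v: False}
  {f: True, v: True, m: False}


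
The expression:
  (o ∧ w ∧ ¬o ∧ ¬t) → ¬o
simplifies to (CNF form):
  True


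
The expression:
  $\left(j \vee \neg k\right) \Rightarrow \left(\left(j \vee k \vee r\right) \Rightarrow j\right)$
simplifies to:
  $j \vee k \vee \neg r$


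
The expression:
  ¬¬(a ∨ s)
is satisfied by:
  {a: True, s: True}
  {a: True, s: False}
  {s: True, a: False}


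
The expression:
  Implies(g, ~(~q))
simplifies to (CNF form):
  q | ~g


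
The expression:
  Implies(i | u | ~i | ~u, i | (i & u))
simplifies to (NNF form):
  i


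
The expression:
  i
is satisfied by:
  {i: True}


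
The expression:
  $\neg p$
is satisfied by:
  {p: False}


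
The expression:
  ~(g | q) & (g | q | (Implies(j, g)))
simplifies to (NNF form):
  ~g & ~j & ~q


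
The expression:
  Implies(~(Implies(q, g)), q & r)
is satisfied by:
  {r: True, g: True, q: False}
  {r: True, g: False, q: False}
  {g: True, r: False, q: False}
  {r: False, g: False, q: False}
  {r: True, q: True, g: True}
  {r: True, q: True, g: False}
  {q: True, g: True, r: False}


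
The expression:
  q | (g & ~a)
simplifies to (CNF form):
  (g | q) & (q | ~a)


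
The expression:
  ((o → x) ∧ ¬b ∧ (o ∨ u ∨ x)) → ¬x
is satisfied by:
  {b: True, x: False}
  {x: False, b: False}
  {x: True, b: True}


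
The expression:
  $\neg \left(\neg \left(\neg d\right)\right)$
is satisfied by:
  {d: False}


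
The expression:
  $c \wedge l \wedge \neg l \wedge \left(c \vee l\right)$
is never true.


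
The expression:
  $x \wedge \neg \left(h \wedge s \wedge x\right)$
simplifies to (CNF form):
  $x \wedge \left(\neg h \vee \neg s\right)$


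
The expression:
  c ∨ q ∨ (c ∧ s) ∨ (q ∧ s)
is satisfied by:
  {q: True, c: True}
  {q: True, c: False}
  {c: True, q: False}


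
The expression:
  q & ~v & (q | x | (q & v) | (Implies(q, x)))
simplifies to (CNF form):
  q & ~v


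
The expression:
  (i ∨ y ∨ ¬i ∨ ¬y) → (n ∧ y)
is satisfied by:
  {y: True, n: True}


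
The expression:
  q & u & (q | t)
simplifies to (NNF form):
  q & u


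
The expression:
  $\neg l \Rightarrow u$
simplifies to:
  $l \vee u$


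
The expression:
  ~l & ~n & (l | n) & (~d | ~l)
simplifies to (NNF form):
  False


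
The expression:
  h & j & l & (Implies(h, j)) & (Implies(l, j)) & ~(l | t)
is never true.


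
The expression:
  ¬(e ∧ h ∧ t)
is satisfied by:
  {h: False, e: False, t: False}
  {t: True, h: False, e: False}
  {e: True, h: False, t: False}
  {t: True, e: True, h: False}
  {h: True, t: False, e: False}
  {t: True, h: True, e: False}
  {e: True, h: True, t: False}


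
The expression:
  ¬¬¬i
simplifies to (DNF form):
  ¬i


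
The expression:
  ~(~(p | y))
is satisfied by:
  {y: True, p: True}
  {y: True, p: False}
  {p: True, y: False}


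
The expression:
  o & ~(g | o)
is never true.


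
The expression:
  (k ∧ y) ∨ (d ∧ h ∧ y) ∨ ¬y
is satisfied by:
  {d: True, k: True, h: True, y: False}
  {d: True, k: True, h: False, y: False}
  {k: True, h: True, y: False, d: False}
  {k: True, h: False, y: False, d: False}
  {d: True, h: True, y: False, k: False}
  {d: True, h: False, y: False, k: False}
  {h: True, d: False, y: False, k: False}
  {h: False, d: False, y: False, k: False}
  {d: True, k: True, y: True, h: True}
  {d: True, k: True, y: True, h: False}
  {k: True, y: True, h: True, d: False}
  {k: True, y: True, h: False, d: False}
  {d: True, y: True, h: True, k: False}


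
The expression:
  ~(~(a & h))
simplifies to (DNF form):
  a & h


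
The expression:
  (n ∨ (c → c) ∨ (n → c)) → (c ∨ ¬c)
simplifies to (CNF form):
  True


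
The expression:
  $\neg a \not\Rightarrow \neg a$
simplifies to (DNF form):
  $\text{False}$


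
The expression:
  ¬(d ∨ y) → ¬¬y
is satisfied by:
  {y: True, d: True}
  {y: True, d: False}
  {d: True, y: False}


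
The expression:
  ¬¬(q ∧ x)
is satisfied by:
  {x: True, q: True}


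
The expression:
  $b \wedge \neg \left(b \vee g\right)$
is never true.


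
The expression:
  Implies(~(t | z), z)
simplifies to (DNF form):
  t | z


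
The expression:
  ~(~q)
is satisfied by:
  {q: True}


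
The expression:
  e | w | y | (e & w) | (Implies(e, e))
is always true.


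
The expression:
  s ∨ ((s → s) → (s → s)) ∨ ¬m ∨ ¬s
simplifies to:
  True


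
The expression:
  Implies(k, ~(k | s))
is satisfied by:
  {k: False}


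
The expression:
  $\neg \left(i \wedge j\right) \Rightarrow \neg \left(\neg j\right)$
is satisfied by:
  {j: True}


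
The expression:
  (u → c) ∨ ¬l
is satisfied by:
  {c: True, l: False, u: False}
  {l: False, u: False, c: False}
  {c: True, u: True, l: False}
  {u: True, l: False, c: False}
  {c: True, l: True, u: False}
  {l: True, c: False, u: False}
  {c: True, u: True, l: True}


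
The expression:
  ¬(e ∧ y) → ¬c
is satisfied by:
  {e: True, y: True, c: False}
  {e: True, y: False, c: False}
  {y: True, e: False, c: False}
  {e: False, y: False, c: False}
  {e: True, c: True, y: True}


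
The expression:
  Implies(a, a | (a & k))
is always true.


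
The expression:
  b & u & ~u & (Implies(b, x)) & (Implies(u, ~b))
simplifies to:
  False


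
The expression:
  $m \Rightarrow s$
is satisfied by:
  {s: True, m: False}
  {m: False, s: False}
  {m: True, s: True}


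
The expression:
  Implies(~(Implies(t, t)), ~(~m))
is always true.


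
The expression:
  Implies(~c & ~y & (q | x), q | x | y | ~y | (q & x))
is always true.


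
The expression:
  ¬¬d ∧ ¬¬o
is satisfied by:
  {d: True, o: True}


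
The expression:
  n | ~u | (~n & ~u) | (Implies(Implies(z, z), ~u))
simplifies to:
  n | ~u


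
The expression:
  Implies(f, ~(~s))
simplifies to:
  s | ~f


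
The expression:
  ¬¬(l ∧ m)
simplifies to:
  l ∧ m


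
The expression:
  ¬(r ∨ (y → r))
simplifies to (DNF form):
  y ∧ ¬r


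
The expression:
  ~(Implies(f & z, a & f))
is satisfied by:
  {z: True, f: True, a: False}


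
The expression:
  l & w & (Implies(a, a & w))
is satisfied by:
  {w: True, l: True}


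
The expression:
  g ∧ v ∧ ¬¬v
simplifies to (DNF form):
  g ∧ v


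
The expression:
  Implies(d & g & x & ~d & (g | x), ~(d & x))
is always true.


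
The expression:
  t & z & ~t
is never true.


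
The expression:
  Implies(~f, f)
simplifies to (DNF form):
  f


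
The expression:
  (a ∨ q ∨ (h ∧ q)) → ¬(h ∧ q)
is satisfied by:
  {h: False, q: False}
  {q: True, h: False}
  {h: True, q: False}


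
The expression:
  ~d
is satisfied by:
  {d: False}


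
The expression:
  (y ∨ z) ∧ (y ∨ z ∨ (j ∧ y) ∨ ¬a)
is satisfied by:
  {y: True, z: True}
  {y: True, z: False}
  {z: True, y: False}


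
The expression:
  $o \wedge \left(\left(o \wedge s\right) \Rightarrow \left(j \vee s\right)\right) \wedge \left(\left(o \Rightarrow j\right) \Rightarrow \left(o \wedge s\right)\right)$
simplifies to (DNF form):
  $\left(o \wedge s\right) \vee \left(o \wedge \neg j\right)$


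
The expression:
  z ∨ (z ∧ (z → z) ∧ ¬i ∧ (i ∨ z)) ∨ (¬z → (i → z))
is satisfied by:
  {z: True, i: False}
  {i: False, z: False}
  {i: True, z: True}


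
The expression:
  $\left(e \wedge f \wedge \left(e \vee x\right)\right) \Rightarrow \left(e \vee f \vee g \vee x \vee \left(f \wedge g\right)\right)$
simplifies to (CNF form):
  $\text{True}$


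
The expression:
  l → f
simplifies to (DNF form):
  f ∨ ¬l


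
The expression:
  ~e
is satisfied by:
  {e: False}


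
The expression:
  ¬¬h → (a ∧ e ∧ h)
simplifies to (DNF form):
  (a ∧ e) ∨ ¬h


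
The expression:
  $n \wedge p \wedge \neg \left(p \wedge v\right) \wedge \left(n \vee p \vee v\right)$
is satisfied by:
  {p: True, n: True, v: False}


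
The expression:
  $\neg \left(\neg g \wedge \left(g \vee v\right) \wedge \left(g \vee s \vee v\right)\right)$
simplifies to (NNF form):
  $g \vee \neg v$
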